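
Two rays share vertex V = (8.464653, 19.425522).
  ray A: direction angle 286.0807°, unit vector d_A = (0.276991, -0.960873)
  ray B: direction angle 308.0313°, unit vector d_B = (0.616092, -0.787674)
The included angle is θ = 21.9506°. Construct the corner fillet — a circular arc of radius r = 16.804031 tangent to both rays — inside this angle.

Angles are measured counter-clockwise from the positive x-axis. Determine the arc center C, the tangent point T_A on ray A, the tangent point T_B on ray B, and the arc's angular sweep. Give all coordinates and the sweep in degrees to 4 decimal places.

center=(48.6121,-59.1782) T_A=(32.4656,-63.8328) T_B=(61.8482,-48.8254) sweep=158.0494

bisector direction at 297.0560° = (0.454861,-0.890562)
center distance |VC| = r/sin(θ/2) = 16.804031/sin(10.9753°) = 88.263047
C = V + |VC|·bis = (48.6121,-59.1782)
T_A = V + ((C−V)·d_A)·d_A = V + 86.6487·d_A = (32.4656,-63.8328)
T_B = V + ((C−V)·d_B)·d_B = V + 86.6487·d_B = (61.8482,-48.8254)
sweep = 180° − θ = 158.0494°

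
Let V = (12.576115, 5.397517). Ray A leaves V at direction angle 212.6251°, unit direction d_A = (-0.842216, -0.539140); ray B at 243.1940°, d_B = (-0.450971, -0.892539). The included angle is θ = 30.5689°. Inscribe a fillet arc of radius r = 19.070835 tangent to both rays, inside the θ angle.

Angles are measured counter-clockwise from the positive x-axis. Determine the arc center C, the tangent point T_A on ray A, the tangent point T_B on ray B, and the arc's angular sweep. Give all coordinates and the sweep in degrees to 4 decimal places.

center=(-35.9166,-48.2885) T_A=(-46.1985,-32.2267) T_B=(-18.8952,-56.8889) sweep=149.4311

bisector direction at 227.9096° = (-0.670303,-0.742088)
center distance |VC| = r/sin(θ/2) = 19.070835/sin(15.2844°) = 72.344539
C = V + |VC|·bis = (-35.9166,-48.2885)
T_A = V + ((C−V)·d_A)·d_A = V + 69.7856·d_A = (-46.1985,-32.2267)
T_B = V + ((C−V)·d_B)·d_B = V + 69.7856·d_B = (-18.8952,-56.8889)
sweep = 180° − θ = 149.4311°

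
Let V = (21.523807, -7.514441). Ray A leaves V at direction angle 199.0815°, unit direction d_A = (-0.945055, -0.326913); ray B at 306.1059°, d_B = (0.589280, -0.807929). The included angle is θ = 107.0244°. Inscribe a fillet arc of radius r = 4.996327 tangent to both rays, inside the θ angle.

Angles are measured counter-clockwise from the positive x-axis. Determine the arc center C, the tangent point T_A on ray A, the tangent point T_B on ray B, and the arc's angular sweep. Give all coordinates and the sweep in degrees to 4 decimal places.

center=(19.6648,-13.4443) T_A=(18.0314,-8.7225) T_B=(23.7015,-10.5001) sweep=72.9756

bisector direction at 252.5937° = (-0.299146,-0.954207)
center distance |VC| = r/sin(θ/2) = 4.996327/sin(53.5122°) = 6.214465
C = V + |VC|·bis = (19.6648,-13.4443)
T_A = V + ((C−V)·d_A)·d_A = V + 3.6954·d_A = (18.0314,-8.7225)
T_B = V + ((C−V)·d_B)·d_B = V + 3.6954·d_B = (23.7015,-10.5001)
sweep = 180° − θ = 72.9756°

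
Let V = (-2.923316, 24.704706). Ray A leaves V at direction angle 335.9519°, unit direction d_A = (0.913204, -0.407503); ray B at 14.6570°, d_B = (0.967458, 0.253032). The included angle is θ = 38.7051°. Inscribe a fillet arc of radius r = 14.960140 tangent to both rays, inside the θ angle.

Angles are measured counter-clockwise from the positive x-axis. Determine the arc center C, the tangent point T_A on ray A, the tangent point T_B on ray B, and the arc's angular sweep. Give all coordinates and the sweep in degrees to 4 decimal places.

center=(42.0702,21.0091) T_A=(35.9738,7.3474) T_B=(38.2848,35.4824) sweep=141.2949

bisector direction at 355.3045° = (0.996644,-0.081861)
center distance |VC| = r/sin(θ/2) = 14.960140/sin(19.3526°) = 45.144986
C = V + |VC|·bis = (42.0702,21.0091)
T_A = V + ((C−V)·d_A)·d_A = V + 42.5942·d_A = (35.9738,7.3474)
T_B = V + ((C−V)·d_B)·d_B = V + 42.5942·d_B = (38.2848,35.4824)
sweep = 180° − θ = 141.2949°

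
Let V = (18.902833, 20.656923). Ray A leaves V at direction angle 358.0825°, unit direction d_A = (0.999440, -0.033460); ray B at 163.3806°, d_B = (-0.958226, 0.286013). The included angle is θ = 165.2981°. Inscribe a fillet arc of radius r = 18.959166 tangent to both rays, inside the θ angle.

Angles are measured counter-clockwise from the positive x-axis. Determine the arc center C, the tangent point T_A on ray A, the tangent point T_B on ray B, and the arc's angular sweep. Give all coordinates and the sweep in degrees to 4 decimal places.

bisector direction at 80.7315° = (0.161060,0.986945)
center distance |VC| = r/sin(θ/2) = 18.959166/sin(82.6491°) = 19.116282
C = V + |VC|·bis = (21.9817,39.5236)
T_A = V + ((C−V)·d_A)·d_A = V + 2.4459·d_A = (21.3473,20.5751)
T_B = V + ((C−V)·d_B)·d_B = V + 2.4459·d_B = (16.5591,21.3565)
sweep = 180° − θ = 14.7019°

center=(21.9817,39.5236) T_A=(21.3473,20.5751) T_B=(16.5591,21.3565) sweep=14.7019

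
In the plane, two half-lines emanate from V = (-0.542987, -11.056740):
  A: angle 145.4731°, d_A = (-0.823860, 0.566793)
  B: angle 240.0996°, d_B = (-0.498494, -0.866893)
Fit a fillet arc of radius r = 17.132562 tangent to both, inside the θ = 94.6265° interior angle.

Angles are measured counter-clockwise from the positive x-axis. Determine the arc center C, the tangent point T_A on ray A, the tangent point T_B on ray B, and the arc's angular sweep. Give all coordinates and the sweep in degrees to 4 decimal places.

center=(-23.2724,-16.2150) T_A=(-13.5617,-2.1002) T_B=(-8.4203,-24.7555) sweep=85.3735

bisector direction at 192.7863° = (-0.975202,-0.221316)
center distance |VC| = r/sin(θ/2) = 17.132562/sin(47.3132°) = 23.307344
C = V + |VC|·bis = (-23.2724,-16.2150)
T_A = V + ((C−V)·d_A)·d_A = V + 15.8021·d_A = (-13.5617,-2.1002)
T_B = V + ((C−V)·d_B)·d_B = V + 15.8021·d_B = (-8.4203,-24.7555)
sweep = 180° − θ = 85.3735°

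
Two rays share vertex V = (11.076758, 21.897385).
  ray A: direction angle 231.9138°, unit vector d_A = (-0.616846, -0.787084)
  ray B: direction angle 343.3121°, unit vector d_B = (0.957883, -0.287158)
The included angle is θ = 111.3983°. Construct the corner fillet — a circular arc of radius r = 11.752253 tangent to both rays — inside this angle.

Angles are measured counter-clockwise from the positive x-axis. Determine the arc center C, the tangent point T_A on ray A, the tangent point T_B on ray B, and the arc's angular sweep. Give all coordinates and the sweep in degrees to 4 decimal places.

center=(15.3814,8.3379) T_A=(6.1314,15.5873) T_B=(18.7562,19.5952) sweep=68.6017

bisector direction at 287.6129° = (0.302585,-0.953122)
center distance |VC| = r/sin(θ/2) = 11.752253/sin(55.6992°) = 14.226360
C = V + |VC|·bis = (15.3814,8.3379)
T_A = V + ((C−V)·d_A)·d_A = V + 8.0171·d_A = (6.1314,15.5873)
T_B = V + ((C−V)·d_B)·d_B = V + 8.0171·d_B = (18.7562,19.5952)
sweep = 180° − θ = 68.6017°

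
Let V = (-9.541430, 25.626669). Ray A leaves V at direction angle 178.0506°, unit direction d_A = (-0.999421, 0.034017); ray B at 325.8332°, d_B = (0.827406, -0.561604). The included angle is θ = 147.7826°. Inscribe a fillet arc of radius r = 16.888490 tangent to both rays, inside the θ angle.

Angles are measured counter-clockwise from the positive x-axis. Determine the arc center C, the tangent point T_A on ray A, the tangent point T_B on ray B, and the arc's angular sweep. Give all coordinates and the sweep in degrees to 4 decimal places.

center=(-14.9905,8.9139) T_A=(-14.4160,25.7926) T_B=(-5.5058,22.8875) sweep=32.2174

bisector direction at 251.9419° = (-0.309981,-0.950743)
center distance |VC| = r/sin(θ/2) = 16.888490/sin(73.8913°) = 17.578681
C = V + |VC|·bis = (-14.9905,8.9139)
T_A = V + ((C−V)·d_A)·d_A = V + 4.8774·d_A = (-14.4160,25.7926)
T_B = V + ((C−V)·d_B)·d_B = V + 4.8774·d_B = (-5.5058,22.8875)
sweep = 180° − θ = 32.2174°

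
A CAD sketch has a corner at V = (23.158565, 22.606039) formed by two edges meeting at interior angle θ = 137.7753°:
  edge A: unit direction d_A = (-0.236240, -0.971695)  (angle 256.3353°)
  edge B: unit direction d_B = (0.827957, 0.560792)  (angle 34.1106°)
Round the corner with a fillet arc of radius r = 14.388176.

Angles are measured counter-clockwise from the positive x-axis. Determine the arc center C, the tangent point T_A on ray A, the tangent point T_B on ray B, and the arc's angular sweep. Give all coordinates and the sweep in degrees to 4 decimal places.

bisector direction at 325.2230° = (0.821378,-0.570385)
center distance |VC| = r/sin(θ/2) = 14.388176/sin(68.8876°) = 15.423462
C = V + |VC|·bis = (35.8271,13.8087)
T_A = V + ((C−V)·d_A)·d_A = V + 5.5555·d_A = (21.8461,17.2078)
T_B = V + ((C−V)·d_B)·d_B = V + 5.5555·d_B = (27.7583,25.7215)
sweep = 180° − θ = 42.2247°

center=(35.8271,13.8087) T_A=(21.8461,17.2078) T_B=(27.7583,25.7215) sweep=42.2247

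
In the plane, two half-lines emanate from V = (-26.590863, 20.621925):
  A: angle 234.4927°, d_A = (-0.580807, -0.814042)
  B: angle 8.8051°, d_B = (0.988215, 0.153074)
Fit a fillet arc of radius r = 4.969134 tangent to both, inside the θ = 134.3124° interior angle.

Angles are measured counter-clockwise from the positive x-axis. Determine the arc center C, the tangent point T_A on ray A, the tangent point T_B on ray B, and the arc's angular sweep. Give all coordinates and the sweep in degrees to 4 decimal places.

center=(-23.7616,16.0318) T_A=(-27.8067,18.9179) T_B=(-24.5222,20.9424) sweep=45.6876

bisector direction at 301.6489° = (0.524713,-0.851279)
center distance |VC| = r/sin(θ/2) = 4.969134/sin(67.1562°) = 5.392051
C = V + |VC|·bis = (-23.7616,16.0318)
T_A = V + ((C−V)·d_A)·d_A = V + 2.0933·d_A = (-27.8067,18.9179)
T_B = V + ((C−V)·d_B)·d_B = V + 2.0933·d_B = (-24.5222,20.9424)
sweep = 180° − θ = 45.6876°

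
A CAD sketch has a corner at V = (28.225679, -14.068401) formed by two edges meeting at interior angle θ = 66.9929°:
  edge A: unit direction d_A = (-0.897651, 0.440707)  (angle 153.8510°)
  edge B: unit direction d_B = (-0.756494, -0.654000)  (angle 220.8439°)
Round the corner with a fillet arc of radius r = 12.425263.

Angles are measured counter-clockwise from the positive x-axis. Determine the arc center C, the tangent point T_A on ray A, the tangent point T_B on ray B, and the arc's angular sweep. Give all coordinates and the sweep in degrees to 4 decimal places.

bisector direction at 187.3475° = (-0.991789,-0.127886)
center distance |VC| = r/sin(θ/2) = 12.425263/sin(33.4965°) = 22.514212
C = V + |VC|·bis = (5.8963,-16.9477)
T_A = V + ((C−V)·d_A)·d_A = V + 18.7751·d_A = (11.3722,-5.7941)
T_B = V + ((C−V)·d_B)·d_B = V + 18.7751·d_B = (14.0225,-26.3473)
sweep = 180° − θ = 113.0071°

center=(5.8963,-16.9477) T_A=(11.3722,-5.7941) T_B=(14.0225,-26.3473) sweep=113.0071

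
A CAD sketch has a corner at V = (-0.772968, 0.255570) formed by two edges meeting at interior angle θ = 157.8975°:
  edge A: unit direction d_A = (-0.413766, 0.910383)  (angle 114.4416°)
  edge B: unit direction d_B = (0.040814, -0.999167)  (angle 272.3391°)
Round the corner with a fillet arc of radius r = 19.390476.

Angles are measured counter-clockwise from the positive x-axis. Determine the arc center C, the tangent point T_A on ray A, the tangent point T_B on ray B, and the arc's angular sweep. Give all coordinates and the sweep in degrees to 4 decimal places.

bisector direction at 193.3903° = (-0.972815,-0.231584)
center distance |VC| = r/sin(θ/2) = 19.390476/sin(78.9488°) = 19.756845
C = V + |VC|·bis = (-19.9927,-4.3198)
T_A = V + ((C−V)·d_A)·d_A = V + 3.7871·d_A = (-2.3400,3.7033)
T_B = V + ((C−V)·d_B)·d_B = V + 3.7871·d_B = (-0.6184,-3.5284)
sweep = 180° − θ = 22.1025°

center=(-19.9927,-4.3198) T_A=(-2.3400,3.7033) T_B=(-0.6184,-3.5284) sweep=22.1025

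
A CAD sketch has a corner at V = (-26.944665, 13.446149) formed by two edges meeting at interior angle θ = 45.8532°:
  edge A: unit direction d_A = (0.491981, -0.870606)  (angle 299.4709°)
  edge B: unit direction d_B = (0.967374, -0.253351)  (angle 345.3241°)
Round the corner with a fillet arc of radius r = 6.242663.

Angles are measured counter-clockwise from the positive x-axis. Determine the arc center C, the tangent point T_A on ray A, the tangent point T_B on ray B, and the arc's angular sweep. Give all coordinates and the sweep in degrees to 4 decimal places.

center=(-14.2484,3.6679) T_A=(-19.6833,0.5966) T_B=(-12.6669,9.7069) sweep=134.1468

bisector direction at 322.3975° = (0.792263,-0.610180)
center distance |VC| = r/sin(θ/2) = 6.242663/sin(22.9266°) = 16.025254
C = V + |VC|·bis = (-14.2484,3.6679)
T_A = V + ((C−V)·d_A)·d_A = V + 14.7593·d_A = (-19.6833,0.5966)
T_B = V + ((C−V)·d_B)·d_B = V + 14.7593·d_B = (-12.6669,9.7069)
sweep = 180° − θ = 134.1468°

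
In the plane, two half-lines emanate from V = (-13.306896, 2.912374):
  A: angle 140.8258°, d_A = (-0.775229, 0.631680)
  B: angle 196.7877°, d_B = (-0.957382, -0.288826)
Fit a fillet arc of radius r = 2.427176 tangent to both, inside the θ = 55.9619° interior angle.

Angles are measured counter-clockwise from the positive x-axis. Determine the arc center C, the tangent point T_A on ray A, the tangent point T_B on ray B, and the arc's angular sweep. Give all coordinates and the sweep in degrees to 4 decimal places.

bisector direction at 168.8067° = (-0.980978,0.194119)
center distance |VC| = r/sin(θ/2) = 2.427176/sin(27.9809°) = 5.173252
C = V + |VC|·bis = (-18.3817,3.9166)
T_A = V + ((C−V)·d_A)·d_A = V + 4.5685·d_A = (-16.8485,5.7982)
T_B = V + ((C−V)·d_B)·d_B = V + 4.5685·d_B = (-17.6807,1.5929)
sweep = 180° − θ = 124.0381°

center=(-18.3817,3.9166) T_A=(-16.8485,5.7982) T_B=(-17.6807,1.5929) sweep=124.0381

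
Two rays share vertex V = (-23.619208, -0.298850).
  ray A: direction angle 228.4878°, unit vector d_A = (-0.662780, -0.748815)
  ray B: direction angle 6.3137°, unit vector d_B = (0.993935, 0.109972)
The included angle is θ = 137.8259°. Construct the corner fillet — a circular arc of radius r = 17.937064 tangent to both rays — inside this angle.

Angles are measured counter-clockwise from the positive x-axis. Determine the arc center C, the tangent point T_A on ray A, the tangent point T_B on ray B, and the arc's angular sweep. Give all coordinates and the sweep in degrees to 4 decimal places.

center=(-14.7719,-17.3665) T_A=(-28.2034,-5.4782) T_B=(-16.7445,0.4618) sweep=42.1741

bisector direction at 297.4007° = (0.460211,-0.887809)
center distance |VC| = r/sin(θ/2) = 17.937064/sin(68.9129°) = 19.224430
C = V + |VC|·bis = (-14.7719,-17.3665)
T_A = V + ((C−V)·d_A)·d_A = V + 6.9167·d_A = (-28.2034,-5.4782)
T_B = V + ((C−V)·d_B)·d_B = V + 6.9167·d_B = (-16.7445,0.4618)
sweep = 180° − θ = 42.1741°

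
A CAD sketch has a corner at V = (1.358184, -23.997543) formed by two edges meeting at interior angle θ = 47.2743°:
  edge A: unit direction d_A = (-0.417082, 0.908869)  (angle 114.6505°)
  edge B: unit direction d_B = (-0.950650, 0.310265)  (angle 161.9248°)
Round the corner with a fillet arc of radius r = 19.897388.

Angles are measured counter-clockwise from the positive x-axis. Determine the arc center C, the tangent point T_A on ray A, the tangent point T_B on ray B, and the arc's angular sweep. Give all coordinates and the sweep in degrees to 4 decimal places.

bisector direction at 138.2876° = (-0.746495,0.665391)
center distance |VC| = r/sin(θ/2) = 19.897388/sin(23.6371°) = 49.626462
C = V + |VC|·bis = (-35.6877,9.0235)
T_A = V + ((C−V)·d_A)·d_A = V + 45.4629·d_A = (-17.6036,17.3223)
T_B = V + ((C−V)·d_B)·d_B = V + 45.4629·d_B = (-41.8612,-9.8920)
sweep = 180° − θ = 132.7257°

center=(-35.6877,9.0235) T_A=(-17.6036,17.3223) T_B=(-41.8612,-9.8920) sweep=132.7257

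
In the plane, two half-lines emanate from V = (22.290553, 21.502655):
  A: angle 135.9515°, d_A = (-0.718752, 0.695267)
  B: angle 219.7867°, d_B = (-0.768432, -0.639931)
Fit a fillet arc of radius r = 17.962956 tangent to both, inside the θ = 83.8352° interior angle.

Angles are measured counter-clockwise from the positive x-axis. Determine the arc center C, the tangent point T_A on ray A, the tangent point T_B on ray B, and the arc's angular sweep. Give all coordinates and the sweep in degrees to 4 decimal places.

center=(-4.5790,22.5024) T_A=(7.9100,35.4133) T_B=(6.9160,8.6991) sweep=96.1648

bisector direction at 177.8691° = (-0.999308,0.037183)
center distance |VC| = r/sin(θ/2) = 17.962956/sin(41.9176°) = 26.888191
C = V + |VC|·bis = (-4.5790,22.5024)
T_A = V + ((C−V)·d_A)·d_A = V + 20.0077·d_A = (7.9100,35.4133)
T_B = V + ((C−V)·d_B)·d_B = V + 20.0077·d_B = (6.9160,8.6991)
sweep = 180° − θ = 96.1648°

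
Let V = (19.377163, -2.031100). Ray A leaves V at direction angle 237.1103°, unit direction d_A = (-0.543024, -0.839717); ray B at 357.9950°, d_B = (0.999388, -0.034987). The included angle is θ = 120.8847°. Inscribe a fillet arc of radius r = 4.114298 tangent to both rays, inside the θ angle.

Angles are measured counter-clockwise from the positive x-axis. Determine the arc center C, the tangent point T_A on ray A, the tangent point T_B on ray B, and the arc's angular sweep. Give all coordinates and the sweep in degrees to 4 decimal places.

bisector direction at 297.5526° = (0.462564,-0.886586)
center distance |VC| = r/sin(θ/2) = 4.114298/sin(60.4423°) = 4.729840
C = V + |VC|·bis = (21.5650,-6.2245)
T_A = V + ((C−V)·d_A)·d_A = V + 2.3332·d_A = (18.1102,-3.9904)
T_B = V + ((C−V)·d_B)·d_B = V + 2.3332·d_B = (21.7090,-2.1127)
sweep = 180° − θ = 59.1153°

center=(21.5650,-6.2245) T_A=(18.1102,-3.9904) T_B=(21.7090,-2.1127) sweep=59.1153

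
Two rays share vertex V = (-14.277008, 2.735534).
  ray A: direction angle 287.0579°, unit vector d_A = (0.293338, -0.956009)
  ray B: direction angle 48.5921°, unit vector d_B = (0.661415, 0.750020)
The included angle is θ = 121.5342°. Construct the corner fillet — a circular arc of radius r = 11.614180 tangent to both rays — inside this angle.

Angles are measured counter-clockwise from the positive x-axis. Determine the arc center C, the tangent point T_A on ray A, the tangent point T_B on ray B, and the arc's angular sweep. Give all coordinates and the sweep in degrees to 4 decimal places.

bisector direction at 347.8250° = (0.977508,-0.210898)
center distance |VC| = r/sin(θ/2) = 11.614180/sin(60.7671°) = 13.309218
C = V + |VC|·bis = (-1.2671,-0.0714)
T_A = V + ((C−V)·d_A)·d_A = V + 6.4997·d_A = (-12.3704,-3.4782)
T_B = V + ((C−V)·d_B)·d_B = V + 6.4997·d_B = (-9.9780,7.6104)
sweep = 180° − θ = 58.4658°

center=(-1.2671,-0.0714) T_A=(-12.3704,-3.4782) T_B=(-9.9780,7.6104) sweep=58.4658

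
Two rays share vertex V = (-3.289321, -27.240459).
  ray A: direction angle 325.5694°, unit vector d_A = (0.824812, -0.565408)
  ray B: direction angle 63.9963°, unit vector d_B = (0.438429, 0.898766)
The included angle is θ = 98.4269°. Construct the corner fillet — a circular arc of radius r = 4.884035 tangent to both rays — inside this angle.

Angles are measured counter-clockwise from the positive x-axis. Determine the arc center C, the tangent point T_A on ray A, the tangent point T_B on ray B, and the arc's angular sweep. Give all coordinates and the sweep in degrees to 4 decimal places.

bisector direction at 14.7828° = (0.966900,0.255156)
center distance |VC| = r/sin(θ/2) = 4.884035/sin(49.2135°) = 6.450565
C = V + |VC|·bis = (2.9477,-25.5946)
T_A = V + ((C−V)·d_A)·d_A = V + 4.2138·d_A = (0.1863,-29.6230)
T_B = V + ((C−V)·d_B)·d_B = V + 4.2138·d_B = (-1.4419,-23.4533)
sweep = 180° − θ = 81.5731°

center=(2.9477,-25.5946) T_A=(0.1863,-29.6230) T_B=(-1.4419,-23.4533) sweep=81.5731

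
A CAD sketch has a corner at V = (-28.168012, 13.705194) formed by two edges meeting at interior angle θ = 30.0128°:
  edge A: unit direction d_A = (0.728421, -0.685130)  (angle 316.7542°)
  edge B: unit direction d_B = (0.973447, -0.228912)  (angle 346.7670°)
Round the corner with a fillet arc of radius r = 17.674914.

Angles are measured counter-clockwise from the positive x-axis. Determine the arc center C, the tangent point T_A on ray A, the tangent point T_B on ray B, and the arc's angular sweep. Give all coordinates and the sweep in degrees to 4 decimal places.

center=(31.9695,-18.5935) T_A=(19.8599,-31.4683) T_B=(36.0155,-1.3879) sweep=149.9872

bisector direction at 331.7606° = (0.880978,-0.473157)
center distance |VC| = r/sin(θ/2) = 17.674914/sin(15.0064°) = 68.262167
C = V + |VC|·bis = (31.9695,-18.5935)
T_A = V + ((C−V)·d_A)·d_A = V + 65.9342·d_A = (19.8599,-31.4683)
T_B = V + ((C−V)·d_B)·d_B = V + 65.9342·d_B = (36.0155,-1.3879)
sweep = 180° − θ = 149.9872°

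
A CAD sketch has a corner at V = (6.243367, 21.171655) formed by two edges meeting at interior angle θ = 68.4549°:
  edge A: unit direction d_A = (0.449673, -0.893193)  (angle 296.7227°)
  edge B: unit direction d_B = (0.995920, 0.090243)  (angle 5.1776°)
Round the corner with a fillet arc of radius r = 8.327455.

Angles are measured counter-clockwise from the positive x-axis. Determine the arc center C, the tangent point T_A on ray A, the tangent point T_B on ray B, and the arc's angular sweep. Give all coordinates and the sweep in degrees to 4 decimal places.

bisector direction at 330.9502° = (0.874198,-0.485570)
center distance |VC| = r/sin(θ/2) = 8.327455/sin(34.2274°) = 14.804902
C = V + |VC|·bis = (19.1858,13.9828)
T_A = V + ((C−V)·d_A)·d_A = V + 12.2409·d_A = (11.7477,10.2382)
T_B = V + ((C−V)·d_B)·d_B = V + 12.2409·d_B = (18.4343,22.2763)
sweep = 180° − θ = 111.5451°

center=(19.1858,13.9828) T_A=(11.7477,10.2382) T_B=(18.4343,22.2763) sweep=111.5451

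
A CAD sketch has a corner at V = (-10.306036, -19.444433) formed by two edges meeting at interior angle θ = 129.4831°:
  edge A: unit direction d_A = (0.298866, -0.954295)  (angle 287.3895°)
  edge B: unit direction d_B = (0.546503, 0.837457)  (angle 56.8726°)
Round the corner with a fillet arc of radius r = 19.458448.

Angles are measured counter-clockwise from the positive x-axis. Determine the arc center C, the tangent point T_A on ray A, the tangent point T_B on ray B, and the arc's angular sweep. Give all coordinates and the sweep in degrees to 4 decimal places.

center=(11.0069,-22.3901) T_A=(-7.5622,-28.2055) T_B=(-5.2888,-11.7560) sweep=50.5169

bisector direction at 352.1311° = (0.990584,-0.136908)
center distance |VC| = r/sin(θ/2) = 19.458448/sin(64.7416°) = 21.515497
C = V + |VC|·bis = (11.0069,-22.3901)
T_A = V + ((C−V)·d_A)·d_A = V + 9.1807·d_A = (-7.5622,-28.2055)
T_B = V + ((C−V)·d_B)·d_B = V + 9.1807·d_B = (-5.2888,-11.7560)
sweep = 180° − θ = 50.5169°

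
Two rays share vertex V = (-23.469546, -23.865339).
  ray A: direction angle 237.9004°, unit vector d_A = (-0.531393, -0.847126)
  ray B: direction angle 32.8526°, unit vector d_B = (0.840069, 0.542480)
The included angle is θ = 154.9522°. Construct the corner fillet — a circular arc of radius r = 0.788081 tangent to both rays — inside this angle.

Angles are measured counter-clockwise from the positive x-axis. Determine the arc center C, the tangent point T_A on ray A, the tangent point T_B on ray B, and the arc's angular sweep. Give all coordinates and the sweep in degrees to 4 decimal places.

bisector direction at 315.3765° = (0.711738,-0.702445)
center distance |VC| = r/sin(θ/2) = 0.788081/sin(77.4761°) = 0.807290
C = V + |VC|·bis = (-22.8950,-24.4324)
T_A = V + ((C−V)·d_A)·d_A = V + 0.1751·d_A = (-23.5626,-24.0136)
T_B = V + ((C−V)·d_B)·d_B = V + 0.1751·d_B = (-23.3225,-23.7704)
sweep = 180° − θ = 25.0478°

center=(-22.8950,-24.4324) T_A=(-23.5626,-24.0136) T_B=(-23.3225,-23.7704) sweep=25.0478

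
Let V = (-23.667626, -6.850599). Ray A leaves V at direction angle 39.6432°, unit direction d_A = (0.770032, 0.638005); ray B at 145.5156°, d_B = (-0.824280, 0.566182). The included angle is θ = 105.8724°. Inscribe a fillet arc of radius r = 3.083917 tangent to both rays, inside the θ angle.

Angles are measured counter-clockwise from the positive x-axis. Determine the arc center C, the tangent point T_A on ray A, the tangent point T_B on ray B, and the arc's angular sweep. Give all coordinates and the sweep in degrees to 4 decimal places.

center=(-23.8416,-2.9898) T_A=(-21.8740,-5.3645) T_B=(-25.5876,-5.5318) sweep=74.1276

bisector direction at 92.5794° = (-0.045004,0.998987)
center distance |VC| = r/sin(θ/2) = 3.083917/sin(52.9362°) = 3.864728
C = V + |VC|·bis = (-23.8416,-2.9898)
T_A = V + ((C−V)·d_A)·d_A = V + 2.3293·d_A = (-21.8740,-5.3645)
T_B = V + ((C−V)·d_B)·d_B = V + 2.3293·d_B = (-25.5876,-5.5318)
sweep = 180° − θ = 74.1276°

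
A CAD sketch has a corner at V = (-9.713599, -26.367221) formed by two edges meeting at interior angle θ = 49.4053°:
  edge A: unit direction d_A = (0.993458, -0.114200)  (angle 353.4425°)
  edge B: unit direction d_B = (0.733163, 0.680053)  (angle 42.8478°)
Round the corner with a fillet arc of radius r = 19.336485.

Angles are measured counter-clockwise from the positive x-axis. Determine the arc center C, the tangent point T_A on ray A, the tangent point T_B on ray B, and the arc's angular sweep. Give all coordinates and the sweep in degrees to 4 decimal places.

center=(34.2550,-11.9577) T_A=(32.0468,-31.1677) T_B=(21.1052,2.2191) sweep=130.5947

bisector direction at 18.1452° = (0.950271,0.311425)
center distance |VC| = r/sin(θ/2) = 19.336485/sin(24.7026°) = 46.269596
C = V + |VC|·bis = (34.2550,-11.9577)
T_A = V + ((C−V)·d_A)·d_A = V + 42.0354·d_A = (32.0468,-31.1677)
T_B = V + ((C−V)·d_B)·d_B = V + 42.0354·d_B = (21.1052,2.2191)
sweep = 180° − θ = 130.5947°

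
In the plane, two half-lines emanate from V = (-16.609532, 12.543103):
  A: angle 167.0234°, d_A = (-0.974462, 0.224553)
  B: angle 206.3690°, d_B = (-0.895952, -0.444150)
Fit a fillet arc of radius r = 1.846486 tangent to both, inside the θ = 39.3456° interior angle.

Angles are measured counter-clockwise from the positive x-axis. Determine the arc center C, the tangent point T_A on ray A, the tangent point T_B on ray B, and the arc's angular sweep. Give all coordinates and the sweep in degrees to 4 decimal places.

center=(-22.0570,11.9035) T_A=(-21.6424,13.7029) T_B=(-21.2369,10.2492) sweep=140.6544

bisector direction at 186.6962° = (-0.993178,-0.116605)
center distance |VC| = r/sin(θ/2) = 1.846486/sin(19.6728°) = 5.484911
C = V + |VC|·bis = (-22.0570,11.9035)
T_A = V + ((C−V)·d_A)·d_A = V + 5.1648·d_A = (-21.6424,13.7029)
T_B = V + ((C−V)·d_B)·d_B = V + 5.1648·d_B = (-21.2369,10.2492)
sweep = 180° − θ = 140.6544°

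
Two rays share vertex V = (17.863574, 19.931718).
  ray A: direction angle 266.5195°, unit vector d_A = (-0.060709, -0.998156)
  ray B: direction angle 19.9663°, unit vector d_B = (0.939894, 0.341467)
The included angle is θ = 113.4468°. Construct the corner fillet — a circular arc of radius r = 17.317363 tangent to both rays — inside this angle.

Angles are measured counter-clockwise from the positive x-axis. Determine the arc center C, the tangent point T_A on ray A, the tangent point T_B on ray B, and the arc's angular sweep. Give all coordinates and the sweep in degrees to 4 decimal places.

bisector direction at 323.2429° = (0.801180,-0.598424)
center distance |VC| = r/sin(θ/2) = 17.317363/sin(56.7234°) = 20.713768
C = V + |VC|·bis = (34.4590,7.5361)
T_A = V + ((C−V)·d_A)·d_A = V + 11.3653·d_A = (17.1736,8.5874)
T_B = V + ((C−V)·d_B)·d_B = V + 11.3653·d_B = (28.5457,23.8126)
sweep = 180° − θ = 66.5532°

center=(34.4590,7.5361) T_A=(17.1736,8.5874) T_B=(28.5457,23.8126) sweep=66.5532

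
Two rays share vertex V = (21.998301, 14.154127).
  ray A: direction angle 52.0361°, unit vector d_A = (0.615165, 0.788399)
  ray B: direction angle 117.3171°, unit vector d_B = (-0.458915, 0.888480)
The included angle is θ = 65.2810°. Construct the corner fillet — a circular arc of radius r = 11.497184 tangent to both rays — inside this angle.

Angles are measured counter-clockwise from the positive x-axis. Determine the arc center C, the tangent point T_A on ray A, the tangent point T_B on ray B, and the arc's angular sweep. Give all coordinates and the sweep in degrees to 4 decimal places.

center=(23.9760,35.3783) T_A=(33.0403,28.3056) T_B=(13.7609,30.1021) sweep=114.7190

bisector direction at 84.6766° = (0.092777,0.995687)
center distance |VC| = r/sin(θ/2) = 11.497184/sin(32.6405°) = 21.316102
C = V + |VC|·bis = (23.9760,35.3783)
T_A = V + ((C−V)·d_A)·d_A = V + 17.9497·d_A = (33.0403,28.3056)
T_B = V + ((C−V)·d_B)·d_B = V + 17.9497·d_B = (13.7609,30.1021)
sweep = 180° − θ = 114.7190°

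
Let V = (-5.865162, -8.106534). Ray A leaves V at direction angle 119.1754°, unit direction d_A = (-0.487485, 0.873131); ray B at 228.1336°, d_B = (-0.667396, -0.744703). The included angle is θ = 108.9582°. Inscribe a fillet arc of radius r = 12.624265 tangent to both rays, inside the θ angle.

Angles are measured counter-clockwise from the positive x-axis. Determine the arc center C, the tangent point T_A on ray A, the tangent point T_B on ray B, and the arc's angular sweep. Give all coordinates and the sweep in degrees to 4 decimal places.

bisector direction at 173.6545° = (-0.993873,0.110524)
center distance |VC| = r/sin(θ/2) = 12.624265/sin(54.4791°) = 15.510761
C = V + |VC|·bis = (-21.2809,-6.3922)
T_A = V + ((C−V)·d_A)·d_A = V + 9.0118·d_A = (-10.2583,-0.2381)
T_B = V + ((C−V)·d_B)·d_B = V + 9.0118·d_B = (-11.8796,-14.8176)
sweep = 180° − θ = 71.0418°

center=(-21.2809,-6.3922) T_A=(-10.2583,-0.2381) T_B=(-11.8796,-14.8176) sweep=71.0418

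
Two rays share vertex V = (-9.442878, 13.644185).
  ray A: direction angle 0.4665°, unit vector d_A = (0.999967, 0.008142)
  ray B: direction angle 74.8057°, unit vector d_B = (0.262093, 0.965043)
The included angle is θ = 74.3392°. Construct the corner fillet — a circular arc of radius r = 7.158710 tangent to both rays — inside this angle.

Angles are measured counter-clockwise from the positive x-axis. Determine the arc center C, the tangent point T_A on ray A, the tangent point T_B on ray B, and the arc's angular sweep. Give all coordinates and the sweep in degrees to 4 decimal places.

center=(-0.0598,20.8795) T_A=(-0.0015,13.7211) T_B=(-6.9683,22.7558) sweep=105.6608

bisector direction at 37.6361° = (0.791905,0.610644)
center distance |VC| = r/sin(θ/2) = 7.158710/sin(37.1696°) = 11.848708
C = V + |VC|·bis = (-0.0598,20.8795)
T_A = V + ((C−V)·d_A)·d_A = V + 9.4417·d_A = (-0.0015,13.7211)
T_B = V + ((C−V)·d_B)·d_B = V + 9.4417·d_B = (-6.9683,22.7558)
sweep = 180° − θ = 105.6608°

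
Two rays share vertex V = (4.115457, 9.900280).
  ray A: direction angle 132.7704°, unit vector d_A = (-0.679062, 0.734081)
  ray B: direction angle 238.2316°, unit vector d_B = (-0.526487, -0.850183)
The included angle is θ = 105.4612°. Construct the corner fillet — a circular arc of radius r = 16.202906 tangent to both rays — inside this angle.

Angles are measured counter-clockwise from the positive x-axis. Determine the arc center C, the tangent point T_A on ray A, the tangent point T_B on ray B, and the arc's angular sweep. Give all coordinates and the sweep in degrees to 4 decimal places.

bisector direction at 185.5010° = (-0.995395,-0.095863)
center distance |VC| = r/sin(θ/2) = 16.202906/sin(52.7306°) = 20.360602
C = V + |VC|·bis = (-16.1514,7.9484)
T_A = V + ((C−V)·d_A)·d_A = V + 12.3296·d_A = (-4.2571,18.9512)
T_B = V + ((C−V)·d_B)·d_B = V + 12.3296·d_B = (-2.3759,-0.5822)
sweep = 180° − θ = 74.5388°

center=(-16.1514,7.9484) T_A=(-4.2571,18.9512) T_B=(-2.3759,-0.5822) sweep=74.5388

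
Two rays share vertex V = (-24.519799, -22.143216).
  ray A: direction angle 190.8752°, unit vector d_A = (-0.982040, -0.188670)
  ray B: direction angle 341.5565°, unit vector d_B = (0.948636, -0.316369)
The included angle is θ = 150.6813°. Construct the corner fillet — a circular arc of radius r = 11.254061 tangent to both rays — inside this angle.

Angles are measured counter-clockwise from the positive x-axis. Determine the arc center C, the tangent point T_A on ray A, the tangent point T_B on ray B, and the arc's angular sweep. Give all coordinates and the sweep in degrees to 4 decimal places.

bisector direction at 266.2158° = (-0.065998,-0.997820)
center distance |VC| = r/sin(θ/2) = 11.254061/sin(75.3406°) = 11.632735
C = V + |VC|·bis = (-25.2875,-33.7506)
T_A = V + ((C−V)·d_A)·d_A = V + 2.9439·d_A = (-27.4108,-22.6986)
T_B = V + ((C−V)·d_B)·d_B = V + 2.9439·d_B = (-21.7271,-23.0746)
sweep = 180° − θ = 29.3187°

center=(-25.2875,-33.7506) T_A=(-27.4108,-22.6986) T_B=(-21.7271,-23.0746) sweep=29.3187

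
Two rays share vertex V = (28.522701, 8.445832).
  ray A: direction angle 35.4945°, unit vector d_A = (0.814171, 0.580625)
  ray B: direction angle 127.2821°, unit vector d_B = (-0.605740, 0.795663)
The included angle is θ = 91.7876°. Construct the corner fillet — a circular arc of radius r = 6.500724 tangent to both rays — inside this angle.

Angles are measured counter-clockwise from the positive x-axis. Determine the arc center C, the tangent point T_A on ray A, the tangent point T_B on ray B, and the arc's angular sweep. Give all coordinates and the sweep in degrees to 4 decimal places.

center=(29.8783,17.3971) T_A=(33.6528,12.1044) T_B=(24.7059,13.4593) sweep=88.2124

bisector direction at 81.3883° = (0.149737,0.988726)
center distance |VC| = r/sin(θ/2) = 6.500724/sin(45.8938°) = 9.053290
C = V + |VC|·bis = (29.8783,17.3971)
T_A = V + ((C−V)·d_A)·d_A = V + 6.3010·d_A = (33.6528,12.1044)
T_B = V + ((C−V)·d_B)·d_B = V + 6.3010·d_B = (24.7059,13.4593)
sweep = 180° − θ = 88.2124°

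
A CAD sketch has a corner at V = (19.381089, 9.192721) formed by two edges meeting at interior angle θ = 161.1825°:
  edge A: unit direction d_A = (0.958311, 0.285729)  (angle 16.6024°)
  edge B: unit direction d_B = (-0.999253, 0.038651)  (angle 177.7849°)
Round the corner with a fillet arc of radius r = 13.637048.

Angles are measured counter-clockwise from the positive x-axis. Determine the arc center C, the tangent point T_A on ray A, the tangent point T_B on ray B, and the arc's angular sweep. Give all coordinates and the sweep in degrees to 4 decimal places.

center=(17.6501,22.9069) T_A=(21.5466,9.8384) T_B=(17.1230,9.2801) sweep=18.8175

bisector direction at 97.1937° = (-0.125223,0.992129)
center distance |VC| = r/sin(θ/2) = 13.637048/sin(80.5913°) = 13.823006
C = V + |VC|·bis = (17.6501,22.9069)
T_A = V + ((C−V)·d_A)·d_A = V + 2.2597·d_A = (21.5466,9.8384)
T_B = V + ((C−V)·d_B)·d_B = V + 2.2597·d_B = (17.1230,9.2801)
sweep = 180° − θ = 18.8175°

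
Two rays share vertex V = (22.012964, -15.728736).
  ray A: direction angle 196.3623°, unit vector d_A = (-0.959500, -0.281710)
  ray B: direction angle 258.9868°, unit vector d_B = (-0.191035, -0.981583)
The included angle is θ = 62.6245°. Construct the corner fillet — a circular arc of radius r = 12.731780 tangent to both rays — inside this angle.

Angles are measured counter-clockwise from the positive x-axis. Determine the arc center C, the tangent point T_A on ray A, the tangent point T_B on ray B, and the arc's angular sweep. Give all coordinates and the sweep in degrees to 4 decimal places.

bisector direction at 227.6746° = (-0.673341,-0.739332)
center distance |VC| = r/sin(θ/2) = 12.731780/sin(31.3122°) = 24.498242
C = V + |VC|·bis = (5.5173,-33.8411)
T_A = V + ((C−V)·d_A)·d_A = V + 20.9300·d_A = (1.9306,-21.6249)
T_B = V + ((C−V)·d_B)·d_B = V + 20.9300·d_B = (18.0146,-36.2733)
sweep = 180° − θ = 117.3755°

center=(5.5173,-33.8411) T_A=(1.9306,-21.6249) T_B=(18.0146,-36.2733) sweep=117.3755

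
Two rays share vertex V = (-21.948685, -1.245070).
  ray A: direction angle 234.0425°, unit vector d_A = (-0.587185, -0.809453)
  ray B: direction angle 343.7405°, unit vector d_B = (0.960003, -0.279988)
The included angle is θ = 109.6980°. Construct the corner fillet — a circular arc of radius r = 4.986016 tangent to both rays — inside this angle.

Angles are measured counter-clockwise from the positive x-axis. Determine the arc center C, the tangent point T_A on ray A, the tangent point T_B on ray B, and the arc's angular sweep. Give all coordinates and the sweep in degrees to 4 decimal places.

bisector direction at 288.8915° = (0.323777,-0.946133)
center distance |VC| = r/sin(θ/2) = 4.986016/sin(54.8490°) = 6.098076
C = V + |VC|·bis = (-19.9743,-7.0147)
T_A = V + ((C−V)·d_A)·d_A = V + 3.5109·d_A = (-24.0102,-4.0869)
T_B = V + ((C−V)·d_B)·d_B = V + 3.5109·d_B = (-18.5782,-2.2281)
sweep = 180° − θ = 70.3020°

center=(-19.9743,-7.0147) T_A=(-24.0102,-4.0869) T_B=(-18.5782,-2.2281) sweep=70.3020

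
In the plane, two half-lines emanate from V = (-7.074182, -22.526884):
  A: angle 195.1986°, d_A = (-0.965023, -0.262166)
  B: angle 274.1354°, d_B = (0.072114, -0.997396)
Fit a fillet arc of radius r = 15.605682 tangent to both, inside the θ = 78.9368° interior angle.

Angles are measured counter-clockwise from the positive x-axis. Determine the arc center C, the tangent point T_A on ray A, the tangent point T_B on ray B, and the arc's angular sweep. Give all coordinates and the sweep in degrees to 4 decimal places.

center=(-21.2725,-42.5554) T_A=(-25.3638,-27.4956) T_B=(-5.7074,-41.4300) sweep=101.0632

bisector direction at 234.6670° = (-0.578328,-0.815805)
center distance |VC| = r/sin(θ/2) = 15.605682/sin(39.4684°) = 24.550648
C = V + |VC|·bis = (-21.2725,-42.5554)
T_A = V + ((C−V)·d_A)·d_A = V + 18.9525·d_A = (-25.3638,-27.4956)
T_B = V + ((C−V)·d_B)·d_B = V + 18.9525·d_B = (-5.7074,-41.4300)
sweep = 180° − θ = 101.0632°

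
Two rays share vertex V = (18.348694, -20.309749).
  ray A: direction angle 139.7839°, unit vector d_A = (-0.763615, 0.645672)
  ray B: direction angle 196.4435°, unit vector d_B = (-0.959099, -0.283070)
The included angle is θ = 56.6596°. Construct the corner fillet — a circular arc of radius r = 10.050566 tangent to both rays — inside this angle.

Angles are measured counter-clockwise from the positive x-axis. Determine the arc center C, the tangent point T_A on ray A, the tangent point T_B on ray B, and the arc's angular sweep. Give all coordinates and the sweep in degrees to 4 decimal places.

bisector direction at 168.1137° = (-0.978558,0.205970)
center distance |VC| = r/sin(θ/2) = 10.050566/sin(28.3298°) = 21.179325
C = V + |VC|·bis = (-2.3765,-15.9474)
T_A = V + ((C−V)·d_A)·d_A = V + 18.6427·d_A = (4.1129,-8.2727)
T_B = V + ((C−V)·d_B)·d_B = V + 18.6427·d_B = (0.4685,-25.5869)
sweep = 180° − θ = 123.3404°

center=(-2.3765,-15.9474) T_A=(4.1129,-8.2727) T_B=(0.4685,-25.5869) sweep=123.3404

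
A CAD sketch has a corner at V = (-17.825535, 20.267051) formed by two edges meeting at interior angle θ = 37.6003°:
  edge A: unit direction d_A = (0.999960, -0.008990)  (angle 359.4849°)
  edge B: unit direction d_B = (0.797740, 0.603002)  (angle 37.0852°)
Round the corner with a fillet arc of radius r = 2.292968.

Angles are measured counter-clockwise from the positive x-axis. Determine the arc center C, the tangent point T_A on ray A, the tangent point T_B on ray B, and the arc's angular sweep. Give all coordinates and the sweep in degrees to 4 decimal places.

bisector direction at 18.2850° = (0.949507,0.313745)
center distance |VC| = r/sin(θ/2) = 2.292968/sin(18.8001°) = 7.115093
C = V + |VC|·bis = (-11.0697,22.4994)
T_A = V + ((C−V)·d_A)·d_A = V + 6.7355·d_A = (-11.0903,20.2065)
T_B = V + ((C−V)·d_B)·d_B = V + 6.7355·d_B = (-12.4524,24.3286)
sweep = 180° − θ = 142.3997°

center=(-11.0697,22.4994) T_A=(-11.0903,20.2065) T_B=(-12.4524,24.3286) sweep=142.3997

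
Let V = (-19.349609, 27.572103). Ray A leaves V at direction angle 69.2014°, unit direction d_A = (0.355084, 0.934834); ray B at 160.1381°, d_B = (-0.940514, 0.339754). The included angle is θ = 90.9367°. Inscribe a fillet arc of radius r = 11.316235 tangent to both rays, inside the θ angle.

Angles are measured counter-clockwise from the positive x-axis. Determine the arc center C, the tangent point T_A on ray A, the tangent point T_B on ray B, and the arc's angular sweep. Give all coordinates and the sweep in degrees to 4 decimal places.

center=(-25.9754,41.9976) T_A=(-15.3966,37.9794) T_B=(-29.8201,31.3545) sweep=89.0633

bisector direction at 114.6698° = (-0.417387,0.908729)
center distance |VC| = r/sin(θ/2) = 11.316235/sin(45.4684°) = 15.874344
C = V + |VC|·bis = (-25.9754,41.9976)
T_A = V + ((C−V)·d_A)·d_A = V + 11.1327·d_A = (-15.3966,37.9794)
T_B = V + ((C−V)·d_B)·d_B = V + 11.1327·d_B = (-29.8201,31.3545)
sweep = 180° − θ = 89.0633°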